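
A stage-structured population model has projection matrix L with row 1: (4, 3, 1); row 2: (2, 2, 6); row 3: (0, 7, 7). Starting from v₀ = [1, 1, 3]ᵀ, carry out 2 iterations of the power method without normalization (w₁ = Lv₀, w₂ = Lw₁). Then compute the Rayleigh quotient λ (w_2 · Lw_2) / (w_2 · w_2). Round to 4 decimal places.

w1 = Lv₀ = (4·1 + 3·1 + 1·3; 2·1 + 2·1 + 6·3; 0·1 + 7·1 + 7·3) = (10, 22, 28)
w2 = Lw1 = (4·10 + 3·22 + 1·28; 2·10 + 2·22 + 6·28; 0·10 + 7·22 + 7·28) = (134, 232, 350)
Lw2 = (1582, 2832, 4074)
w2·Lw2 = 134·1582 + 232·2832 + 350·4074 = 2294912; w2·w2 = 134·134 + 232·232 + 350·350 = 194280
λ ≈ 2294912/194280 = 11.8124

λ ≈ 11.8124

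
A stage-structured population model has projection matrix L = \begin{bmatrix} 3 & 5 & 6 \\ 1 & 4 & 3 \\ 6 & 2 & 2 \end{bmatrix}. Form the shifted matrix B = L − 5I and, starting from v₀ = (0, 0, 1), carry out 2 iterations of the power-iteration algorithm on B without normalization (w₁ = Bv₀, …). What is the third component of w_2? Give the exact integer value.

51

B = L − 5I has rows (-2, 5, 6); (1, -1, 3); (6, 2, -3)
w1 = Bv₀ = ((-2)·0 + 5·0 + 6·1; 1·0 + (-1)·0 + 3·1; 6·0 + 2·0 + (-3)·1) = (6, 3, -3)
w2 = Bw1 = ((-2)·6 + 5·3 + 6·(-3); 1·6 + (-1)·3 + 3·(-3); 6·6 + 2·3 + (-3)·(-3)) = (-15, -6, 51)
Requested component of w2: 51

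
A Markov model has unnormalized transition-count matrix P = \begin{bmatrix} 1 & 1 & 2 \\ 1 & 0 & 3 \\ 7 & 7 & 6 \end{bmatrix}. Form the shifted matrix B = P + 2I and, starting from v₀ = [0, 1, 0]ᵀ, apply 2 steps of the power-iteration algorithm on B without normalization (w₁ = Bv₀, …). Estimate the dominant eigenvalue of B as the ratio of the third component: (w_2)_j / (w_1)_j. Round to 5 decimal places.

11.00000

B = P + 2I has rows (3, 1, 2); (1, 2, 3); (7, 7, 8)
w1 = Bv₀ = (1, 2, 7)
w2 = Bw1 = (19, 26, 77)
Ratio: 77/7 = 11.00000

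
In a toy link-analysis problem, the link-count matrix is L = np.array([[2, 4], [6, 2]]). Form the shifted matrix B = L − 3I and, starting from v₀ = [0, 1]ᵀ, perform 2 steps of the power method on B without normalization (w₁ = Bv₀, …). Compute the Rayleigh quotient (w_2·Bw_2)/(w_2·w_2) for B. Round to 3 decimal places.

-3.903

B = L − 3I has rows (-1, 4); (6, -1)
w1 = Bv₀ = (4, -1)
w2 = Bw1 = (-8, 25)
Bw2 = (108, -73)
w2·Bw2 = -2689; w2·w2 = 689; μ ≈ -2689/689 = -3.903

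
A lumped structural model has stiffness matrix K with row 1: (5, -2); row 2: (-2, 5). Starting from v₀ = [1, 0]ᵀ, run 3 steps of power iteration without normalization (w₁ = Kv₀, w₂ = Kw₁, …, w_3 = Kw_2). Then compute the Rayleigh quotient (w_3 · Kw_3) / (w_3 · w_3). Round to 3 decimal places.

w1 = Kv₀ = (5, -2)
w2 = Kw1 = (29, -20)
w3 = Kw2 = (185, -158)
Kw3 = (1241, -1160)
w3·Kw3 = 185·1241 + (-158)·(-1160) = 412865; w3·w3 = 185·185 + (-158)·(-158) = 59189
λ ≈ 412865/59189 = 6.975

λ ≈ 6.975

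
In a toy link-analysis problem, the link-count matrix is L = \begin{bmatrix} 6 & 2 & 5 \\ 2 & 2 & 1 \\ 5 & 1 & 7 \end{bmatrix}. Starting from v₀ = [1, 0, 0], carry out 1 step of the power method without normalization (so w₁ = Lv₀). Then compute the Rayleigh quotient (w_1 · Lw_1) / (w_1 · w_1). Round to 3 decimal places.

λ ≈ 11.800

w1 = Lv₀ = (6·1 + 2·0 + 5·0; 2·1 + 2·0 + 1·0; 5·1 + 1·0 + 7·0) = (6, 2, 5)
Lw1 = (65, 21, 67)
w1·Lw1 = 6·65 + 2·21 + 5·67 = 767; w1·w1 = 6·6 + 2·2 + 5·5 = 65
λ ≈ 767/65 = 11.800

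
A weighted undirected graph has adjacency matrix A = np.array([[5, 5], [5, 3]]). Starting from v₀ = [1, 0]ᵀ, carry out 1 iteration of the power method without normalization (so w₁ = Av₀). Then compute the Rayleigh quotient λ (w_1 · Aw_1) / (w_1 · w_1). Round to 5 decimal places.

λ ≈ 9.00000

w1 = Av₀ = (5·1 + 5·0; 5·1 + 3·0) = (5, 5)
Aw1 = (50, 40)
w1·Aw1 = 5·50 + 5·40 = 450; w1·w1 = 5·5 + 5·5 = 50
λ ≈ 450/50 = 9.00000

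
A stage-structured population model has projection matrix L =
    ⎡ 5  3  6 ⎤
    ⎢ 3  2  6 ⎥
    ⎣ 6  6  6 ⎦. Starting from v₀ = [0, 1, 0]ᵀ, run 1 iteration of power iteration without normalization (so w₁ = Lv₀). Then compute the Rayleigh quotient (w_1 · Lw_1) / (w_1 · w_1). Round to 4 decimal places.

w1 = Lv₀ = (5·0 + 3·1 + 6·0; 3·0 + 2·1 + 6·0; 6·0 + 6·1 + 6·0) = (3, 2, 6)
Lw1 = (57, 49, 66)
w1·Lw1 = 3·57 + 2·49 + 6·66 = 665; w1·w1 = 3·3 + 2·2 + 6·6 = 49
λ ≈ 665/49 = 13.5714

13.5714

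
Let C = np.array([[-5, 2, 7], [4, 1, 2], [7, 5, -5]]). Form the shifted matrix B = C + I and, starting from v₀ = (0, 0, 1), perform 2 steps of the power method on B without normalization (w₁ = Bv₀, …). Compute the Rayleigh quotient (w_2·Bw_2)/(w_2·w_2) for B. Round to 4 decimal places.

-9.1692

B = C + I has rows (-4, 2, 7); (4, 2, 2); (7, 5, -4)
w1 = Bv₀ = ((-4)·0 + 2·0 + 7·1; 4·0 + 2·0 + 2·1; 7·0 + 5·0 + (-4)·1) = (7, 2, -4)
w2 = Bw1 = ((-4)·7 + 2·2 + 7·(-4); 4·7 + 2·2 + 2·(-4); 7·7 + 5·2 + (-4)·(-4)) = (-52, 24, 75)
Bw2 = (781, -10, -544)
w2·Bw2 = -81652; w2·w2 = 8905; μ ≈ -81652/8905 = -9.1692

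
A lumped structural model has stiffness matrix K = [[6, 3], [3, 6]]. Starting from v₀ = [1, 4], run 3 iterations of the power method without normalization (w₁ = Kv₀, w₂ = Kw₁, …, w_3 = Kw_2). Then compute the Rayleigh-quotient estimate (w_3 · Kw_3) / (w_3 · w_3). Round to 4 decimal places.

8.9970

w1 = Kv₀ = (18, 27)
w2 = Kw1 = (189, 216)
w3 = Kw2 = (1782, 1863)
Kw3 = (16281, 16524)
w3·Kw3 = 1782·16281 + 1863·16524 = 59796954; w3·w3 = 1782·1782 + 1863·1863 = 6646293
λ ≈ 59796954/6646293 = 8.9970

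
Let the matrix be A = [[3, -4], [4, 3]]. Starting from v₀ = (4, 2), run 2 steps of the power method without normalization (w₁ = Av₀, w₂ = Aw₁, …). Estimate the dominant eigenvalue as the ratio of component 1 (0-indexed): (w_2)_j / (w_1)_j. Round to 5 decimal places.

w1 = Av₀ = (3·4 + (-4)·2; 4·4 + 3·2) = (4, 22)
w2 = Aw1 = (3·4 + (-4)·22; 4·4 + 3·22) = (-76, 82)
Ratio at component: 82 / 22 = 3.72727

3.72727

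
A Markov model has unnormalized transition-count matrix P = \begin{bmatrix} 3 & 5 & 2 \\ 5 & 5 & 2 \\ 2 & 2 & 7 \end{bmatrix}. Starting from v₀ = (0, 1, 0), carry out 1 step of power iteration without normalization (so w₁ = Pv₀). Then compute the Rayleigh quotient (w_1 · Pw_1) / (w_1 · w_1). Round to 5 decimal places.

λ ≈ 10.33333

w1 = Pv₀ = (5, 5, 2)
Pw1 = (44, 54, 34)
w1·Pw1 = 5·44 + 5·54 + 2·34 = 558; w1·w1 = 5·5 + 5·5 + 2·2 = 54
λ ≈ 558/54 = 10.33333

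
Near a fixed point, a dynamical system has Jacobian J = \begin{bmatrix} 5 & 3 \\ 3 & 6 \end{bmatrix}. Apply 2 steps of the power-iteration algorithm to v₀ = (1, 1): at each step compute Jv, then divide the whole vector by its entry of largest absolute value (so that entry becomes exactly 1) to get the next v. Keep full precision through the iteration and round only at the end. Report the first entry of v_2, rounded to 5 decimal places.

0.85897

Jv0 = (8.000000, 9.000000); divide by 9.000000 → v1 = (0.888889, 1.000000)
Jv1 = (7.444444, 8.666667); divide by 8.666667 → v2 = (0.858974, 1.000000)
Requested entry of v2: 67/78 = 0.85897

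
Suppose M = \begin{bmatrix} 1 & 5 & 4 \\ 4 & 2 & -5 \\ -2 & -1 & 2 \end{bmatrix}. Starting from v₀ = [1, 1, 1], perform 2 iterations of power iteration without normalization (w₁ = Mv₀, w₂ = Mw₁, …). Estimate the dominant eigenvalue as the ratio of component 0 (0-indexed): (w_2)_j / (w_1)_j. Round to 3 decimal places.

w1 = Mv₀ = (1·1 + 5·1 + 4·1; 4·1 + 2·1 + (-5)·1; (-2)·1 + (-1)·1 + 2·1) = (10, 1, -1)
w2 = Mw1 = (1·10 + 5·1 + 4·(-1); 4·10 + 2·1 + (-5)·(-1); (-2)·10 + (-1)·1 + 2·(-1)) = (11, 47, -23)
Ratio at component: 11 / 10 = 1.100

λ ≈ 1.100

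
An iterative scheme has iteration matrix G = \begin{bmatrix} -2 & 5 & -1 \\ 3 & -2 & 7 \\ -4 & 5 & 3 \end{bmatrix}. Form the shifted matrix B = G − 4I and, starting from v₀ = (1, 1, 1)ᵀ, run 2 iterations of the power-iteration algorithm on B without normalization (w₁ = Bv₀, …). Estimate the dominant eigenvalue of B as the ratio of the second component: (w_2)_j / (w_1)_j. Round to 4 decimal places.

B = G − 4I has rows (-6, 5, -1); (3, -6, 7); (-4, 5, -1)
w1 = Bv₀ = ((-6)·1 + 5·1 + (-1)·1; 3·1 + (-6)·1 + 7·1; (-4)·1 + 5·1 + (-1)·1) = (-2, 4, 0)
w2 = Bw1 = ((-6)·(-2) + 5·4 + (-1)·0; 3·(-2) + (-6)·4 + 7·0; (-4)·(-2) + 5·4 + (-1)·0) = (32, -30, 28)
Ratio: -30/4 = -7.5000

-7.5000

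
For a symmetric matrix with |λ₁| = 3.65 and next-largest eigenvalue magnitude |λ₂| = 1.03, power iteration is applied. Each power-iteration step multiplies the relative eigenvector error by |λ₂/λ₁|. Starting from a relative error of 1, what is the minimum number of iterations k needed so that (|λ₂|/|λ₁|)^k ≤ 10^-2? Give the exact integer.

4

|λ₂/λ₁| = 1.03/3.65 = 0.28219
Need k ≥ ln(10^-2) / ln(0.28219) = -4.6052 / -1.2652 ≈ 3.640
Smallest integer k satisfying the bound: 4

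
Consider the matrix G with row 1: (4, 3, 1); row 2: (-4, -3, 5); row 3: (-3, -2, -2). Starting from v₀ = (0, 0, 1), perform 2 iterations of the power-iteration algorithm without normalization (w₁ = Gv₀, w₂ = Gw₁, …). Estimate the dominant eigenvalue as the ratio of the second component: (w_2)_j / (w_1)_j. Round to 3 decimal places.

w1 = Gv₀ = (4·0 + 3·0 + 1·1; (-4)·0 + (-3)·0 + 5·1; (-3)·0 + (-2)·0 + (-2)·1) = (1, 5, -2)
w2 = Gw1 = (4·1 + 3·5 + 1·(-2); (-4)·1 + (-3)·5 + 5·(-2); (-3)·1 + (-2)·5 + (-2)·(-2)) = (17, -29, -9)
Ratio at component: -29 / 5 = -5.800

-5.800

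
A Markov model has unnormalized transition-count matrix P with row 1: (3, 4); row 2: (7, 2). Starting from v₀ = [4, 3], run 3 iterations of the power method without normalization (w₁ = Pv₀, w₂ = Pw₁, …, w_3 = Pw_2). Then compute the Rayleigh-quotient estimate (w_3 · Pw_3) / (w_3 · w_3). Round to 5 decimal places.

λ ≈ 7.78269

w1 = Pv₀ = (24, 34)
w2 = Pw1 = (208, 236)
w3 = Pw2 = (1568, 1928)
Pw3 = (12416, 14832)
w3·Pw3 = 1568·12416 + 1928·14832 = 48064384; w3·w3 = 1568·1568 + 1928·1928 = 6175808
λ ≈ 48064384/6175808 = 7.78269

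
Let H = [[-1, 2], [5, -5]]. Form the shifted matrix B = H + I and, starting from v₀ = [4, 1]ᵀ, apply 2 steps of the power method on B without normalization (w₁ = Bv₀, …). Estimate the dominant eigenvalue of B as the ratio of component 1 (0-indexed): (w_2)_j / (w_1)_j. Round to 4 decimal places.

B = H + I has rows (0, 2); (5, -4)
w1 = Bv₀ = (2, 16)
w2 = Bw1 = (32, -54)
Ratio: -54/16 = -3.3750

μ ≈ -3.3750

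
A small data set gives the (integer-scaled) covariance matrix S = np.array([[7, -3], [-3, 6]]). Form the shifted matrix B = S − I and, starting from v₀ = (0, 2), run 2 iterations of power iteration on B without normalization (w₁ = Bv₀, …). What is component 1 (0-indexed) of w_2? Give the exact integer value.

B = S − I has rows (6, -3); (-3, 5)
w1 = Bv₀ = (6·0 + (-3)·2; (-3)·0 + 5·2) = (-6, 10)
w2 = Bw1 = (6·(-6) + (-3)·10; (-3)·(-6) + 5·10) = (-66, 68)
Requested component of w2: 68

68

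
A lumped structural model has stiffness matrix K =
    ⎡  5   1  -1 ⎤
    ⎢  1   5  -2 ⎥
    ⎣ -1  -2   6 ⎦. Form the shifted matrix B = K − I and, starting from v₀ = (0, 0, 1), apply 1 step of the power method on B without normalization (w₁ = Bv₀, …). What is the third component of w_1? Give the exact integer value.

B = K − I has rows (4, 1, -1); (1, 4, -2); (-1, -2, 5)
w1 = Bv₀ = (4·0 + 1·0 + (-1)·1; 1·0 + 4·0 + (-2)·1; (-1)·0 + (-2)·0 + 5·1) = (-1, -2, 5)
Requested component of w1: 5

5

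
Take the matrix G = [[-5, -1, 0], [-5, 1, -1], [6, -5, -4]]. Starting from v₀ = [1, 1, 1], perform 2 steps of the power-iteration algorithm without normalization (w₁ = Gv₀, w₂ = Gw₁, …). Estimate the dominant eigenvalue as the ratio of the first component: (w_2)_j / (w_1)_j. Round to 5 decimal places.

-5.83333

w1 = Gv₀ = (-6, -5, -3)
w2 = Gw1 = (35, 28, 1)
Ratio at component: 35 / -6 = -5.83333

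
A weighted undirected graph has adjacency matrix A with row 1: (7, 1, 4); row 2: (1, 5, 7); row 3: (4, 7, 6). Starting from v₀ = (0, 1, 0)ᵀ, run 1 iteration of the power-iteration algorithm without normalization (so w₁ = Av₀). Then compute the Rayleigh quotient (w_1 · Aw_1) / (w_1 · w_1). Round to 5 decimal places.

λ ≈ 13.09333

w1 = Av₀ = (7·0 + 1·1 + 4·0; 1·0 + 5·1 + 7·0; 4·0 + 7·1 + 6·0) = (1, 5, 7)
Aw1 = (40, 75, 81)
w1·Aw1 = 1·40 + 5·75 + 7·81 = 982; w1·w1 = 1·1 + 5·5 + 7·7 = 75
λ ≈ 982/75 = 13.09333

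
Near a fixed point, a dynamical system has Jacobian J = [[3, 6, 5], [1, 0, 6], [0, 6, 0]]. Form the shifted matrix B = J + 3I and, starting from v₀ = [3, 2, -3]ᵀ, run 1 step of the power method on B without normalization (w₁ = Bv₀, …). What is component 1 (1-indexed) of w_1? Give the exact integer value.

B = J + 3I has rows (6, 6, 5); (1, 3, 6); (0, 6, 3)
w1 = Bv₀ = (6·3 + 6·2 + 5·(-3); 1·3 + 3·2 + 6·(-3); 0·3 + 6·2 + 3·(-3)) = (15, -9, 3)
Requested component of w1: 15

15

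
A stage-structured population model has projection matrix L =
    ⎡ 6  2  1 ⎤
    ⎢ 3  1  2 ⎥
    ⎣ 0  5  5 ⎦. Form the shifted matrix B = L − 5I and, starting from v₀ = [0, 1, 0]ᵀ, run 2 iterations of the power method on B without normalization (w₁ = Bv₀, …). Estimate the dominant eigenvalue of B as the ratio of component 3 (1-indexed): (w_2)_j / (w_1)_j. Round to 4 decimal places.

B = L − 5I has rows (1, 2, 1); (3, -4, 2); (0, 5, 0)
w1 = Bv₀ = (2, -4, 5)
w2 = Bw1 = (-1, 32, -20)
Ratio: -20/5 = -4.0000

-4.0000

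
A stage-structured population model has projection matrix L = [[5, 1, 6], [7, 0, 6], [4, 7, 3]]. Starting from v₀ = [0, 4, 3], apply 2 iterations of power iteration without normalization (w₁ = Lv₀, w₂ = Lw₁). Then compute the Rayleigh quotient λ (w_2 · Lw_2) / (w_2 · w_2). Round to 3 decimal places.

w1 = Lv₀ = (5·0 + 1·4 + 6·3; 7·0 + 0·4 + 6·3; 4·0 + 7·4 + 3·3) = (22, 18, 37)
w2 = Lw1 = (5·22 + 1·18 + 6·37; 7·22 + 0·18 + 6·37; 4·22 + 7·18 + 3·37) = (350, 376, 325)
Lw2 = (4076, 4400, 5007)
w2·Lw2 = 350·4076 + 376·4400 + 325·5007 = 4708275; w2·w2 = 350·350 + 376·376 + 325·325 = 369501
λ ≈ 4708275/369501 = 12.742

12.742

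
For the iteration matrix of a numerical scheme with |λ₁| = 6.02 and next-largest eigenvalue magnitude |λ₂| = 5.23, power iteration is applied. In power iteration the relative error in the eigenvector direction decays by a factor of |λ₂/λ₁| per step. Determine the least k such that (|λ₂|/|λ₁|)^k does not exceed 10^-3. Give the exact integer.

|λ₂/λ₁| = 5.23/6.02 = 0.86877
Need k ≥ ln(10^-3) / ln(0.86877) = -6.9078 / -0.1407 ≈ 49.104
Smallest integer k satisfying the bound: 50

50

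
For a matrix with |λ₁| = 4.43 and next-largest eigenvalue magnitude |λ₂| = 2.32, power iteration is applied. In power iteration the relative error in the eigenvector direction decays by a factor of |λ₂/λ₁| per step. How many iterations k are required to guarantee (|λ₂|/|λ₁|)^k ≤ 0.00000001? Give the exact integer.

29

|λ₂/λ₁| = 2.32/4.43 = 0.52370
Need k ≥ ln(0.00000001) / ln(0.52370) = -18.4207 / -0.6468 ≈ 28.478
Smallest integer k satisfying the bound: 29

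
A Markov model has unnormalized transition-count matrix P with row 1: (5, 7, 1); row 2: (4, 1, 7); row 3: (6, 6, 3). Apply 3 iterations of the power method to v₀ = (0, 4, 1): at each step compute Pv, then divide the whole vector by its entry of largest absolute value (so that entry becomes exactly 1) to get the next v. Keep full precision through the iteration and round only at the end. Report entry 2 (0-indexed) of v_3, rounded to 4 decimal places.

1.0000

Pv0 = (29.00000, 11.00000, 27.00000); divide by 29.00000 → v1 = (1.00000, 0.37931, 0.93103)
Pv1 = (8.58621, 10.89655, 11.06897); divide by 11.06897 → v2 = (0.77570, 0.98442, 1.00000)
Pv2 = (11.76947, 11.08723, 13.56075); divide by 13.56075 → v3 = (0.86791, 0.81760, 1.00000)
Requested entry of v3: 4353/4353 = 1.0000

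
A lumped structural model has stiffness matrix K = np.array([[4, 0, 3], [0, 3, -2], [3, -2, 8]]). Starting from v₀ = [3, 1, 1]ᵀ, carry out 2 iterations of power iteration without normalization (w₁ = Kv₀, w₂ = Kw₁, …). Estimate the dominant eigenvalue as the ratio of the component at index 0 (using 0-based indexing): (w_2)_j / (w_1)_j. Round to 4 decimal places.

w1 = Kv₀ = (15, 1, 15)
w2 = Kw1 = (105, -27, 163)
Ratio at component: 105 / 15 = 7.0000

λ ≈ 7.0000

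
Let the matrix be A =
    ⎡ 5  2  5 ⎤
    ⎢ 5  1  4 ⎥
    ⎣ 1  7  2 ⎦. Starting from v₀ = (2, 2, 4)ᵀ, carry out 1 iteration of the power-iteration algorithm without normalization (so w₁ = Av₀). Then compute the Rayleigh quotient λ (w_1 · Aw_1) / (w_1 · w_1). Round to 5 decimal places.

10.59936

w1 = Av₀ = (34, 28, 24)
Aw1 = (346, 294, 278)
w1·Aw1 = 34·346 + 28·294 + 24·278 = 26668; w1·w1 = 34·34 + 28·28 + 24·24 = 2516
λ ≈ 26668/2516 = 10.59936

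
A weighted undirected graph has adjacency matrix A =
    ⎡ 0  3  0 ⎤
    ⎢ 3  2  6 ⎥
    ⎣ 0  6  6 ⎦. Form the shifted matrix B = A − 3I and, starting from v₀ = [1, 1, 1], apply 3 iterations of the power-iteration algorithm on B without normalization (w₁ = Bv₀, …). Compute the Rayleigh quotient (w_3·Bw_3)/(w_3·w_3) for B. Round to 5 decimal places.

7.39432

B = A − 3I has rows (-3, 3, 0); (3, -1, 6); (0, 6, 3)
w1 = Bv₀ = (0, 8, 9)
w2 = Bw1 = (24, 46, 75)
w3 = Bw2 = (66, 476, 501)
Bw3 = (1230, 2728, 4359)
w3·Bw3 = 3563567; w3·w3 = 481933; μ ≈ 3563567/481933 = 7.39432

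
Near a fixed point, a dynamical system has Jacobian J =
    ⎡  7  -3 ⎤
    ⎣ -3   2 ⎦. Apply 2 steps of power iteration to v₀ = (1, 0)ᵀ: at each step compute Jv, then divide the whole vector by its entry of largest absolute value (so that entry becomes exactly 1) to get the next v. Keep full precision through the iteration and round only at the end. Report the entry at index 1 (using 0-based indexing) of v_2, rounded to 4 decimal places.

Jv0 = (7.00000, -3.00000); divide by 7.00000 → v1 = (1.00000, -0.42857)
Jv1 = (8.28571, -3.85714); divide by 8.28571 → v2 = (1.00000, -0.46552)
Requested entry of v2: -27/58 = -0.4655

-0.4655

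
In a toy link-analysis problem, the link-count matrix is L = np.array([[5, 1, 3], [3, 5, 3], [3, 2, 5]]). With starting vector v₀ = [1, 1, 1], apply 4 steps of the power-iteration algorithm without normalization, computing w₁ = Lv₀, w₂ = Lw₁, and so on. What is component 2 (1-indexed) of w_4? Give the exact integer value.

w1 = Lv₀ = (5·1 + 1·1 + 3·1; 3·1 + 5·1 + 3·1; 3·1 + 2·1 + 5·1) = (9, 11, 10)
w2 = Lw1 = (5·9 + 1·11 + 3·10; 3·9 + 5·11 + 3·10; 3·9 + 2·11 + 5·10) = (86, 112, 99)
w3 = Lw2 = (839, 1115, 977)
w4 = Lw3 = (8241, 11023, 9632)
The requested component of w4 is 11023.

11023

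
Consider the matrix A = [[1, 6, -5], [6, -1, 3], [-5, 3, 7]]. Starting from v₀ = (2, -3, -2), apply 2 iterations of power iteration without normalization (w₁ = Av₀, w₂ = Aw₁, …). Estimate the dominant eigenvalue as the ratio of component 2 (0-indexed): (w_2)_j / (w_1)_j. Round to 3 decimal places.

w1 = Av₀ = (1·2 + 6·(-3) + (-5)·(-2); 6·2 + (-1)·(-3) + 3·(-2); (-5)·2 + 3·(-3) + 7·(-2)) = (-6, 9, -33)
w2 = Aw1 = (1·(-6) + 6·9 + (-5)·(-33); 6·(-6) + (-1)·9 + 3·(-33); (-5)·(-6) + 3·9 + 7·(-33)) = (213, -144, -174)
Ratio at component: -174 / -33 = 5.273

5.273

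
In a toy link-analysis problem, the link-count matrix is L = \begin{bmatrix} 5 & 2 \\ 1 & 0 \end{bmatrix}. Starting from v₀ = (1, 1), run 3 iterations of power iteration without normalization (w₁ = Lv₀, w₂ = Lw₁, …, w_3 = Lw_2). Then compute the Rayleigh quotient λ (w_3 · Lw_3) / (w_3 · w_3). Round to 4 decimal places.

w1 = Lv₀ = (5·1 + 2·1; 1·1 + 0·1) = (7, 1)
w2 = Lw1 = (5·7 + 2·1; 1·7 + 0·1) = (37, 7)
w3 = Lw2 = (199, 37)
Lw3 = (1069, 199)
w3·Lw3 = 199·1069 + 37·199 = 220094; w3·w3 = 199·199 + 37·37 = 40970
λ ≈ 220094/40970 = 5.3721

λ ≈ 5.3721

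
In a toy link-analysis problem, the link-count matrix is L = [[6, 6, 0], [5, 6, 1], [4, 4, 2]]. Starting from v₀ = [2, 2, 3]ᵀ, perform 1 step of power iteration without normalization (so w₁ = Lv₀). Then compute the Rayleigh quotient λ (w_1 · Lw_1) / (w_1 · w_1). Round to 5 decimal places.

w1 = Lv₀ = (24, 25, 22)
Lw1 = (294, 292, 240)
w1·Lw1 = 24·294 + 25·292 + 22·240 = 19636; w1·w1 = 24·24 + 25·25 + 22·22 = 1685
λ ≈ 19636/1685 = 11.65341

λ ≈ 11.65341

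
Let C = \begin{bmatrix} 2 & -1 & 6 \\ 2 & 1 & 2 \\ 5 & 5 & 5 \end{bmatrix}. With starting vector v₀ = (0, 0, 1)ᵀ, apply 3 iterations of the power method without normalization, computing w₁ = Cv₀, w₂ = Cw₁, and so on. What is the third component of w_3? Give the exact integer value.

w1 = Cv₀ = (2·0 + (-1)·0 + 6·1; 2·0 + 1·0 + 2·1; 5·0 + 5·0 + 5·1) = (6, 2, 5)
w2 = Cw1 = (2·6 + (-1)·2 + 6·5; 2·6 + 1·2 + 2·5; 5·6 + 5·2 + 5·5) = (40, 24, 65)
w3 = Cw2 = (446, 234, 645)
The requested component of w3 is 645.

645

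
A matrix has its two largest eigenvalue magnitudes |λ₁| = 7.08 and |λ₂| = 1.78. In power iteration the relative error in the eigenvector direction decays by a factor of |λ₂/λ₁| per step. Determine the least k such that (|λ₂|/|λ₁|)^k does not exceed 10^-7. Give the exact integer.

|λ₂/λ₁| = 1.78/7.08 = 0.25141
Need k ≥ ln(10^-7) / ln(0.25141) = -16.1181 / -1.3807 ≈ 11.674
Smallest integer k satisfying the bound: 12

12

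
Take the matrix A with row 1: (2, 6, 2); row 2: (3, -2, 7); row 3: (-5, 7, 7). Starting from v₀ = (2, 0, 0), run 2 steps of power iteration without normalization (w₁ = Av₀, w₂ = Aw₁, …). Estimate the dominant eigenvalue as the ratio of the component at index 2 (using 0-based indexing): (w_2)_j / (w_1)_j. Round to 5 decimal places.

4.80000

w1 = Av₀ = (2·2 + 6·0 + 2·0; 3·2 + (-2)·0 + 7·0; (-5)·2 + 7·0 + 7·0) = (4, 6, -10)
w2 = Aw1 = (2·4 + 6·6 + 2·(-10); 3·4 + (-2)·6 + 7·(-10); (-5)·4 + 7·6 + 7·(-10)) = (24, -70, -48)
Ratio at component: -48 / -10 = 4.80000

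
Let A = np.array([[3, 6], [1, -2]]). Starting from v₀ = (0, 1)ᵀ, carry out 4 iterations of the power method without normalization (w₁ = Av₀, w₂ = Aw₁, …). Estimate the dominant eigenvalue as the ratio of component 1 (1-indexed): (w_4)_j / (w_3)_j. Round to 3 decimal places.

1.923

w1 = Av₀ = (3·0 + 6·1; 1·0 + (-2)·1) = (6, -2)
w2 = Aw1 = (3·6 + 6·(-2); 1·6 + (-2)·(-2)) = (6, 10)
w3 = Aw2 = (78, -14)
w4 = Aw3 = (150, 106)
Ratio at component: 150 / 78 = 1.923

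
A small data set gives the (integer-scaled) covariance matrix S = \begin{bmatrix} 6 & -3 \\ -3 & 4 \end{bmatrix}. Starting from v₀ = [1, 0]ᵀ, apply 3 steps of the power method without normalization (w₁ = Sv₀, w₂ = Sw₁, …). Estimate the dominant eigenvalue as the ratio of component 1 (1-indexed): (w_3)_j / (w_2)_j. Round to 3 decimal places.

w1 = Sv₀ = (6, -3)
w2 = Sw1 = (45, -30)
w3 = Sw2 = (360, -255)
Ratio at component: 360 / 45 = 8.000

λ ≈ 8.000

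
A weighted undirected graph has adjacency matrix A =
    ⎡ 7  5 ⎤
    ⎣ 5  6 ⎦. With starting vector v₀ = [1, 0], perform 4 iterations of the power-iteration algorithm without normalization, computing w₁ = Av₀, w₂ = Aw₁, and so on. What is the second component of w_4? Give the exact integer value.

w1 = Av₀ = (7·1 + 5·0; 5·1 + 6·0) = (7, 5)
w2 = Aw1 = (7·7 + 5·5; 5·7 + 6·5) = (74, 65)
w3 = Aw2 = (843, 760)
w4 = Aw3 = (9701, 8775)
The requested component of w4 is 8775.

8775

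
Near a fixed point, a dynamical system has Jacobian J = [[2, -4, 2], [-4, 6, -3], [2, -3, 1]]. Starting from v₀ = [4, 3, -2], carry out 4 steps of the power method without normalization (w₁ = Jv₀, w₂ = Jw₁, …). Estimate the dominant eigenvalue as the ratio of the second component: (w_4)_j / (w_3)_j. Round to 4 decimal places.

w1 = Jv₀ = (-8, 8, -3)
w2 = Jw1 = (-54, 89, -43)
w3 = Jw2 = (-550, 879, -418)
w4 = Jw3 = (-5452, 8728, -4155)
Ratio at component: 8728 / 879 = 9.9295

9.9295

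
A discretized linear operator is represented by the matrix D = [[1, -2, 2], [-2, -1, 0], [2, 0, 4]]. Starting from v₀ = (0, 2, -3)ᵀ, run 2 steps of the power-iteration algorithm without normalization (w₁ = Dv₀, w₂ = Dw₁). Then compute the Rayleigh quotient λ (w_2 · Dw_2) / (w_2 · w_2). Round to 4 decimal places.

4.9454

w1 = Dv₀ = (1·0 + (-2)·2 + 2·(-3); (-2)·0 + (-1)·2 + 0·(-3); 2·0 + 0·2 + 4·(-3)) = (-10, -2, -12)
w2 = Dw1 = (1·(-10) + (-2)·(-2) + 2·(-12); (-2)·(-10) + (-1)·(-2) + 0·(-12); 2·(-10) + 0·(-2) + 4·(-12)) = (-30, 22, -68)
Dw2 = (-210, 38, -332)
w2·Dw2 = (-30)·(-210) + 22·38 + (-68)·(-332) = 29712; w2·w2 = (-30)·(-30) + 22·22 + (-68)·(-68) = 6008
λ ≈ 29712/6008 = 4.9454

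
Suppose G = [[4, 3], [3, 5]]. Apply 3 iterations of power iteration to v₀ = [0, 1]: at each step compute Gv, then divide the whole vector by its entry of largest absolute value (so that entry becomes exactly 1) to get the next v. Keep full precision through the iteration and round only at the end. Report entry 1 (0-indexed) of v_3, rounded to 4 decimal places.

Gv0 = (3.00000, 5.00000); divide by 5.00000 → v1 = (0.60000, 1.00000)
Gv1 = (5.40000, 6.80000); divide by 6.80000 → v2 = (0.79412, 1.00000)
Gv2 = (6.17647, 7.38235); divide by 7.38235 → v3 = (0.83665, 1.00000)
Requested entry of v3: 251/251 = 1.0000

1.0000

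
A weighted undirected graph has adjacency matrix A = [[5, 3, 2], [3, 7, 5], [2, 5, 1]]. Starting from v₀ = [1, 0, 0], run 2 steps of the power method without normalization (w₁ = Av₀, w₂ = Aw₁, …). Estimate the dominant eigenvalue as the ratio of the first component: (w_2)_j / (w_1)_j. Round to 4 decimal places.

λ ≈ 7.6000

w1 = Av₀ = (5·1 + 3·0 + 2·0; 3·1 + 7·0 + 5·0; 2·1 + 5·0 + 1·0) = (5, 3, 2)
w2 = Aw1 = (5·5 + 3·3 + 2·2; 3·5 + 7·3 + 5·2; 2·5 + 5·3 + 1·2) = (38, 46, 27)
Ratio at component: 38 / 5 = 7.6000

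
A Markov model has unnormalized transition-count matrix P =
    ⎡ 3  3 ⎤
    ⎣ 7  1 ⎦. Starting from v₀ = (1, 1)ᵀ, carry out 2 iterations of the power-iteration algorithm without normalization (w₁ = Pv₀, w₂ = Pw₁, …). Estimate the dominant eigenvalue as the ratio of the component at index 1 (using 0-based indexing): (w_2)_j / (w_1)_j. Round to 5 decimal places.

6.25000

w1 = Pv₀ = (3·1 + 3·1; 7·1 + 1·1) = (6, 8)
w2 = Pw1 = (3·6 + 3·8; 7·6 + 1·8) = (42, 50)
Ratio at component: 50 / 8 = 6.25000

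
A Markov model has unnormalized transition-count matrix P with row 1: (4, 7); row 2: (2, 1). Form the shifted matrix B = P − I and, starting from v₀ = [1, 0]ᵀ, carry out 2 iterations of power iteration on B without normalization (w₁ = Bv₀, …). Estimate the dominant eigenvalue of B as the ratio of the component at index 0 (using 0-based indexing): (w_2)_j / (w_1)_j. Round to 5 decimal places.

B = P − I has rows (3, 7); (2, 0)
w1 = Bv₀ = (3·1 + 7·0; 2·1 + 0·0) = (3, 2)
w2 = Bw1 = (3·3 + 7·2; 2·3 + 0·2) = (23, 6)
Ratio: 23/3 = 7.66667

μ ≈ 7.66667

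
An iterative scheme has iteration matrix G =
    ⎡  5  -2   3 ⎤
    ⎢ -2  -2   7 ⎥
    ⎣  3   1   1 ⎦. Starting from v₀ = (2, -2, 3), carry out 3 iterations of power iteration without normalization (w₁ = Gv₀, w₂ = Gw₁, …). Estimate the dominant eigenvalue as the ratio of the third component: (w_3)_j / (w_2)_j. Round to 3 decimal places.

w1 = Gv₀ = (5·2 + (-2)·(-2) + 3·3; (-2)·2 + (-2)·(-2) + 7·3; 3·2 + 1·(-2) + 1·3) = (23, 21, 7)
w2 = Gw1 = (5·23 + (-2)·21 + 3·7; (-2)·23 + (-2)·21 + 7·7; 3·23 + 1·21 + 1·7) = (94, -39, 97)
w3 = Gw2 = (839, 569, 340)
Ratio at component: 340 / 97 = 3.505

3.505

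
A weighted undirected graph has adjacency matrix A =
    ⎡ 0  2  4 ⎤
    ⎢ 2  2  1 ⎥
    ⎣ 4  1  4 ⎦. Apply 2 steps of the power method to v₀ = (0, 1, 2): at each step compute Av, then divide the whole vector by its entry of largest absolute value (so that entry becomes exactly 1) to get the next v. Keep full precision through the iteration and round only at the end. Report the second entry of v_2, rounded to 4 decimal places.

0.4625

Av0 = (10.00000, 4.00000, 9.00000); divide by 10.00000 → v1 = (1.00000, 0.40000, 0.90000)
Av1 = (4.40000, 3.70000, 8.00000); divide by 8.00000 → v2 = (0.55000, 0.46250, 1.00000)
Requested entry of v2: 37/80 = 0.4625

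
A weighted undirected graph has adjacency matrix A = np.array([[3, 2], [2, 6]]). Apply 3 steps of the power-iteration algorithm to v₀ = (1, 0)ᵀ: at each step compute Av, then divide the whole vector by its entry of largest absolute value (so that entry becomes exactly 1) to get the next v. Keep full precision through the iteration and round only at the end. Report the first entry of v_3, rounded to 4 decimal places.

Av0 = (3.00000, 2.00000); divide by 3.00000 → v1 = (1.00000, 0.66667)
Av1 = (4.33333, 6.00000); divide by 6.00000 → v2 = (0.72222, 1.00000)
Av2 = (4.16667, 7.44444); divide by 7.44444 → v3 = (0.55970, 1.00000)
Requested entry of v3: 75/134 = 0.5597

0.5597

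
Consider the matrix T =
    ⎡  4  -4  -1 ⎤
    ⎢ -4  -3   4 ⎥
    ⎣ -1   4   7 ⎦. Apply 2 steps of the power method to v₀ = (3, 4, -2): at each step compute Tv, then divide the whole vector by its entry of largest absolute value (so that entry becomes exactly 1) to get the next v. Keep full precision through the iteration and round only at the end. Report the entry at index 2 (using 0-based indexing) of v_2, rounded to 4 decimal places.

1.0000

Tv0 = (-2.00000, -32.00000, -1.00000); divide by -32.00000 → v1 = (0.06250, 1.00000, 0.03125)
Tv1 = (-3.78125, -3.12500, 4.15625); divide by 4.15625 → v2 = (-0.90977, -0.75188, 1.00000)
Requested entry of v2: -133/-133 = 1.0000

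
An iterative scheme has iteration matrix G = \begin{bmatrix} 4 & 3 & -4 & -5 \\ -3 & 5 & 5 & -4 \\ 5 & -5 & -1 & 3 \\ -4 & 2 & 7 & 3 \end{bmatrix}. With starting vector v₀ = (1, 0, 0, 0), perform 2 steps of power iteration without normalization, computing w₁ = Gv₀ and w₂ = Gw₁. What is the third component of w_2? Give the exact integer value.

w1 = Gv₀ = (4·1 + 3·0 + (-4)·0 + (-5)·0; (-3)·1 + 5·0 + 5·0 + (-4)·0; 5·1 + (-5)·0 + (-1)·0 + 3·0; (-4)·1 + 2·0 + 7·0 + 3·0) = (4, -3, 5, -4)
w2 = Gw1 = (4·4 + 3·(-3) + (-4)·5 + (-5)·(-4); (-3)·4 + 5·(-3) + 5·5 + (-4)·(-4); 5·4 + (-5)·(-3) + (-1)·5 + 3·(-4); (-4)·4 + 2·(-3) + 7·5 + 3·(-4)) = (7, 14, 18, 1)
The requested component of w2 is 18.

18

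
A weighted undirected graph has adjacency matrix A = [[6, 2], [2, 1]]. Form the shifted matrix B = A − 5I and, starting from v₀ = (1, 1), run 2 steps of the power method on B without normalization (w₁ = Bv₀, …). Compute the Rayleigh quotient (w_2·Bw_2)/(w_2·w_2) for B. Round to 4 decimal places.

μ ≈ -4.2589

B = A − 5I has rows (1, 2); (2, -4)
w1 = Bv₀ = (3, -2)
w2 = Bw1 = (-1, 14)
Bw2 = (27, -58)
w2·Bw2 = -839; w2·w2 = 197; μ ≈ -839/197 = -4.2589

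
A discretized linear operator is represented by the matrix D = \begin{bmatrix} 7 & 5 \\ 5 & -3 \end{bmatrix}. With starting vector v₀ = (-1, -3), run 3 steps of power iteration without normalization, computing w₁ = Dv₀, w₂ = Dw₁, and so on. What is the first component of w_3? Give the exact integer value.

-1548

w1 = Dv₀ = (7·(-1) + 5·(-3); 5·(-1) + (-3)·(-3)) = (-22, 4)
w2 = Dw1 = (7·(-22) + 5·4; 5·(-22) + (-3)·4) = (-134, -122)
w3 = Dw2 = (-1548, -304)
The requested component of w3 is -1548.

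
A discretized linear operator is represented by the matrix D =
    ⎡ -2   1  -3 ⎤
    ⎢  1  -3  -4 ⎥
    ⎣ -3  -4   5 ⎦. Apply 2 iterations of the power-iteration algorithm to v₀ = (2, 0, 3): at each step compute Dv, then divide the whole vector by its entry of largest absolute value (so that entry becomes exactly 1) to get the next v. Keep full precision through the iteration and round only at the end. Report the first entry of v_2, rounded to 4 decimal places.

-0.0887

Dv0 = (-13.00000, -10.00000, 9.00000); divide by -13.00000 → v1 = (1.00000, 0.76923, -0.69231)
Dv1 = (0.84615, 1.46154, -9.53846); divide by -9.53846 → v2 = (-0.08871, -0.15323, 1.00000)
Requested entry of v2: -11/124 = -0.0887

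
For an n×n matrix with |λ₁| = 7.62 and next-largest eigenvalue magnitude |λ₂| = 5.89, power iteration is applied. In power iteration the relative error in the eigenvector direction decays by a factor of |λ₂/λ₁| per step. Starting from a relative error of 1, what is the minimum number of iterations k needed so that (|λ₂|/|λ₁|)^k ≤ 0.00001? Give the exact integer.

45

|λ₂/λ₁| = 5.89/7.62 = 0.77297
Need k ≥ ln(0.00001) / ln(0.77297) = -11.5129 / -0.2575 ≈ 44.707
Smallest integer k satisfying the bound: 45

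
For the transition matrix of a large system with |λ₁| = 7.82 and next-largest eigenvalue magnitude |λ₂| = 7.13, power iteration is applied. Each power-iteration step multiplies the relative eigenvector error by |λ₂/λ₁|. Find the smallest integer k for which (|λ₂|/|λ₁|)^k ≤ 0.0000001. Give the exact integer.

175

|λ₂/λ₁| = 7.13/7.82 = 0.91176
Need k ≥ ln(0.0000001) / ln(0.91176) = -16.1181 / -0.0924 ≈ 174.489
Smallest integer k satisfying the bound: 175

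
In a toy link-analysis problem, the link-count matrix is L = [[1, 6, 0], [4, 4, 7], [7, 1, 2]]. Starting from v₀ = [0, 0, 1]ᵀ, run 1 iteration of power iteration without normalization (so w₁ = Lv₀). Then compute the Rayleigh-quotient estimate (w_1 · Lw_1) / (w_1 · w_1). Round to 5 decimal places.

5.96226

w1 = Lv₀ = (1·0 + 6·0 + 0·1; 4·0 + 4·0 + 7·1; 7·0 + 1·0 + 2·1) = (0, 7, 2)
Lw1 = (42, 42, 11)
w1·Lw1 = 0·42 + 7·42 + 2·11 = 316; w1·w1 = 0·0 + 7·7 + 2·2 = 53
λ ≈ 316/53 = 5.96226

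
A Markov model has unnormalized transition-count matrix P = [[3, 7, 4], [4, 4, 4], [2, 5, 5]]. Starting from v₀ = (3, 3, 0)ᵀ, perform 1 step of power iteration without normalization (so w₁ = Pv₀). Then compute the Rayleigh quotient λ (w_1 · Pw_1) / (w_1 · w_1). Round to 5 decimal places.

w1 = Pv₀ = (3·3 + 7·3 + 4·0; 4·3 + 4·3 + 4·0; 2·3 + 5·3 + 5·0) = (30, 24, 21)
Pw1 = (342, 300, 285)
w1·Pw1 = 30·342 + 24·300 + 21·285 = 23445; w1·w1 = 30·30 + 24·24 + 21·21 = 1917
λ ≈ 23445/1917 = 12.23005

12.23005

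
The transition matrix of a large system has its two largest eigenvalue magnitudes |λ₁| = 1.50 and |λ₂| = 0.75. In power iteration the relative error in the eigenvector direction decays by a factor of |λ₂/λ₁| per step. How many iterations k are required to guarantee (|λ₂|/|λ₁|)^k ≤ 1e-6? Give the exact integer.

|λ₂/λ₁| = 0.75/1.50 = 0.50000
Need k ≥ ln(1e-6) / ln(0.50000) = -13.8155 / -0.6931 ≈ 19.932
Smallest integer k satisfying the bound: 20

20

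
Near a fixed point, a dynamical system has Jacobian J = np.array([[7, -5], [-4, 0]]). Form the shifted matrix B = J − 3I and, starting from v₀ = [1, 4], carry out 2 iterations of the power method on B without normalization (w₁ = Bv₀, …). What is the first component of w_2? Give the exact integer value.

16

B = J − 3I has rows (4, -5); (-4, -3)
w1 = Bv₀ = (4·1 + (-5)·4; (-4)·1 + (-3)·4) = (-16, -16)
w2 = Bw1 = (4·(-16) + (-5)·(-16); (-4)·(-16) + (-3)·(-16)) = (16, 112)
Requested component of w2: 16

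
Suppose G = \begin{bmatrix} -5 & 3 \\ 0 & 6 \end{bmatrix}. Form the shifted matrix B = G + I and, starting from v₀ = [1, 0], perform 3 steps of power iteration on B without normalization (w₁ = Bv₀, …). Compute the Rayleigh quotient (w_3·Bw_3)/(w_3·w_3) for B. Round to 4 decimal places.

μ ≈ -4.0000

B = G + I has rows (-4, 3); (0, 7)
w1 = Bv₀ = ((-4)·1 + 3·0; 0·1 + 7·0) = (-4, 0)
w2 = Bw1 = ((-4)·(-4) + 3·0; 0·(-4) + 7·0) = (16, 0)
w3 = Bw2 = (-64, 0)
Bw3 = (256, 0)
w3·Bw3 = -16384; w3·w3 = 4096; μ ≈ -16384/4096 = -4.0000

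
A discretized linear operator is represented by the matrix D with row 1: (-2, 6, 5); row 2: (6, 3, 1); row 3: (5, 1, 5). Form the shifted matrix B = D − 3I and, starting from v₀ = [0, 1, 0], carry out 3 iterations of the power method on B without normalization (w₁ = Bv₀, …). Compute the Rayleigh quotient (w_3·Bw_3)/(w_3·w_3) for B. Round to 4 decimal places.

μ ≈ -7.7998

B = D − 3I has rows (-5, 6, 5); (6, 0, 1); (5, 1, 2)
w1 = Bv₀ = ((-5)·0 + 6·1 + 5·0; 6·0 + 0·1 + 1·0; 5·0 + 1·1 + 2·0) = (6, 0, 1)
w2 = Bw1 = ((-5)·6 + 6·0 + 5·1; 6·6 + 0·0 + 1·1; 5·6 + 1·0 + 2·1) = (-25, 37, 32)
w3 = Bw2 = (507, -118, -24)
Bw3 = (-3363, 3018, 2369)
w3·Bw3 = -2118021; w3·w3 = 271549; μ ≈ -2118021/271549 = -7.7998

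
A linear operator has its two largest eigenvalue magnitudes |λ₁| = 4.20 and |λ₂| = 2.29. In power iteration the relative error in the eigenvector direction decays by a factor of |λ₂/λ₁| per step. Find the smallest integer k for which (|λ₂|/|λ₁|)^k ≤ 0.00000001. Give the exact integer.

|λ₂/λ₁| = 2.29/4.20 = 0.54524
Need k ≥ ln(0.00000001) / ln(0.54524) = -18.4207 / -0.6065 ≈ 30.370
Smallest integer k satisfying the bound: 31

31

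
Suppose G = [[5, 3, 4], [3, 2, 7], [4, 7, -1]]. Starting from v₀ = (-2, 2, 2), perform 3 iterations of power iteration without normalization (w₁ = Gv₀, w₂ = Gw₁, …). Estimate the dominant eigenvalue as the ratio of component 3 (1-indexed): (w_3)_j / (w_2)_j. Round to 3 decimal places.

λ ≈ 6.667

w1 = Gv₀ = (4, 12, 4)
w2 = Gw1 = (72, 64, 96)
w3 = Gw2 = (936, 1016, 640)
Ratio at component: 640 / 96 = 6.667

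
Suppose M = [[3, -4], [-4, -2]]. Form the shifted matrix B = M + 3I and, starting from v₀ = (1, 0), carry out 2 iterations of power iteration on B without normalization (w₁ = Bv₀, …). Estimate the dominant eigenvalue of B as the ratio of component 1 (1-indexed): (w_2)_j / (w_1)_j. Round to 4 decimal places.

B = M + 3I has rows (6, -4); (-4, 1)
w1 = Bv₀ = (6, -4)
w2 = Bw1 = (52, -28)
Ratio: 52/6 = 8.6667

μ ≈ 8.6667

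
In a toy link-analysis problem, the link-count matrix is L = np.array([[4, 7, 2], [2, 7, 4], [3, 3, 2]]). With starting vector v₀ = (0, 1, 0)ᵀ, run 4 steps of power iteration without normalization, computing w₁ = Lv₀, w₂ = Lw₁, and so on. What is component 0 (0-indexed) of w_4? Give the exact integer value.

w1 = Lv₀ = (7, 7, 3)
w2 = Lw1 = (83, 75, 48)
w3 = Lw2 = (953, 883, 570)
w4 = Lw3 = (11133, 10367, 6648)
The requested component of w4 is 11133.

11133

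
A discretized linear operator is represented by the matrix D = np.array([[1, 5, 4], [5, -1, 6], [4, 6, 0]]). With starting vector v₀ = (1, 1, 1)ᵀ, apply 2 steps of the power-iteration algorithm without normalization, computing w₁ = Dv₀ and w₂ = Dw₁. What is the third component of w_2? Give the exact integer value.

w1 = Dv₀ = (10, 10, 10)
w2 = Dw1 = (100, 100, 100)
The requested component of w2 is 100.

100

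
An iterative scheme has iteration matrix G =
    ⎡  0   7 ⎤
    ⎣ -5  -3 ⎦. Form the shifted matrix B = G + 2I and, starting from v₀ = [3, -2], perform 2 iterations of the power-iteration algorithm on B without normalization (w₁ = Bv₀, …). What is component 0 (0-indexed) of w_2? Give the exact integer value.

B = G + 2I has rows (2, 7); (-5, -1)
w1 = Bv₀ = (2·3 + 7·(-2); (-5)·3 + (-1)·(-2)) = (-8, -13)
w2 = Bw1 = (2·(-8) + 7·(-13); (-5)·(-8) + (-1)·(-13)) = (-107, 53)
Requested component of w2: -107

-107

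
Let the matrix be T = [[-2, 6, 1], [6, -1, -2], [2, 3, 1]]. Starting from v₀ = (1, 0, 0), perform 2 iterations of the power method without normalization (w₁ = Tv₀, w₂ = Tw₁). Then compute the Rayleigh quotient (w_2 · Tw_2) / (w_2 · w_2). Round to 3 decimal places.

w1 = Tv₀ = ((-2)·1 + 6·0 + 1·0; 6·1 + (-1)·0 + (-2)·0; 2·1 + 3·0 + 1·0) = (-2, 6, 2)
w2 = Tw1 = ((-2)·(-2) + 6·6 + 1·2; 6·(-2) + (-1)·6 + (-2)·2; 2·(-2) + 3·6 + 1·2) = (42, -22, 16)
Tw2 = (-200, 242, 34)
w2·Tw2 = 42·(-200) + (-22)·242 + 16·34 = -13180; w2·w2 = 42·42 + (-22)·(-22) + 16·16 = 2504
λ ≈ -13180/2504 = -5.264

-5.264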